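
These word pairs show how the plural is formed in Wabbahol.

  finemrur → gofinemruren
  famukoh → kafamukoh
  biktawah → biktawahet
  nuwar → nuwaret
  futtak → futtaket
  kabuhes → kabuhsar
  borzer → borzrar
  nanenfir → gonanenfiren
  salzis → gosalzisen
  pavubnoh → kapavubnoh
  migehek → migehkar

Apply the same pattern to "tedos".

katedos

"tedos" has last vowel 'o'. The stems whose last vowel is 'o' (famukoh → kafamukoh, pavubnoh → kapavubnoh) add the prefix ka-.
So tedos → katedos.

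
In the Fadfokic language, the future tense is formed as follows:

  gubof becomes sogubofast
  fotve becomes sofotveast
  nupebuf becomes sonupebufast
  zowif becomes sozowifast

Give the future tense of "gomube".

Every pair shown (gubof → sogubofast, fotve → sofotveast, nupebuf → sonupebufast, …) follows the same rule: add so- … -ast around the stem.
So gomube → sogomubeast.

sogomubeast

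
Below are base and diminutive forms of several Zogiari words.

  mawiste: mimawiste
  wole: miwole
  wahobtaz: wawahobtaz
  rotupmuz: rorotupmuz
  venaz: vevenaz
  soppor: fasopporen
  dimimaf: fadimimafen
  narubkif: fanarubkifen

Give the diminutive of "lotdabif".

falotdabifen

wahobtaz and dimimaf both have last vowel 'a' yet inflect differently (wawahobtaz, fadimimafen), so the last vowel is not what conditions the rule; the final letter is.
"lotdabif" ends in -f. The stems ending in -f (dimimaf → fadimimafen, narubkif → fanarubkifen) add fa- … -en around the stem.
The other patterns: stems ending in -e add the prefix mi-; stems ending in -z repeat the first consonant+vowel as a prefix.
So lotdabif → falotdabifen.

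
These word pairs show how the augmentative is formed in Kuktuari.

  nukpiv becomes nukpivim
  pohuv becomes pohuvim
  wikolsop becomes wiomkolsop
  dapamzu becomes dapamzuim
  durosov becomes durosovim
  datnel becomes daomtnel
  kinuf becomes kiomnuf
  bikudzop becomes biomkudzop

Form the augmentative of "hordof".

hoomrdof

"hordof" ends in -f. The one such stem in the data (kinuf → kiomnuf) inserts -om- after the first vowel (as do datnel, bikudzop), so the same rule applies.
So hordof → hoomrdof.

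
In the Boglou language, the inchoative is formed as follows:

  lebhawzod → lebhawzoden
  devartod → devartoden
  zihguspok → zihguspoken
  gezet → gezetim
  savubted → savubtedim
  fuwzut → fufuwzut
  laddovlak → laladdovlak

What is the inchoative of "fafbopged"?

fafbopgedim

lebhawzod and savubted both end in -d yet inflect differently (lebhawzoden, savubtedim), so the final letter is not what conditions the rule; the last vowel is.
"fafbopged" has last vowel 'e'. The stems whose last vowel is 'e' (gezet → gezetim, savubted → savubtedim) add -im.
So fafbopged → fafbopgedim.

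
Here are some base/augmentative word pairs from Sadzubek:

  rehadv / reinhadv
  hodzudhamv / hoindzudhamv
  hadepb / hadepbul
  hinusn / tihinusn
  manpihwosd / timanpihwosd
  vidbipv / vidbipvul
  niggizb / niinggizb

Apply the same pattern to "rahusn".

tirahusn

"rahusn" has second-to-last letter 's'. The stems whose second-to-last letter is 's' (hinusn → tihinusn, manpihwosd → timanpihwosd) add the prefix ti-.
The other patterns: stems whose second-to-last letter is 'p' add -ul; stems whose second-to-last letter is 'd', 'm' or 'z' insert -in- after the first vowel.
So rahusn → tirahusn.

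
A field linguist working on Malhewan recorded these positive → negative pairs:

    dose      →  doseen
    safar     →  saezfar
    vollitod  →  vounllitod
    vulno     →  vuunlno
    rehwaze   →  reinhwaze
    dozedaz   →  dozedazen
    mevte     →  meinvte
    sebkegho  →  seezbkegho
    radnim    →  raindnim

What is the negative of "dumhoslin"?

"dumhoslin" begins with d-. The stems beginning with d- (dozedaz → dozedazen, dose → doseen) add -en.
So dumhoslin → dumhoslinen.

dumhoslinen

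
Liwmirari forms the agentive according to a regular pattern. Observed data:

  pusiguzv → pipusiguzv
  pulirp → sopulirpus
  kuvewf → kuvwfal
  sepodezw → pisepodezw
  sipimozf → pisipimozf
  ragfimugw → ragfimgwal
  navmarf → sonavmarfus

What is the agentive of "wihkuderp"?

sipimozf and navmarf both end in -f yet inflect differently (pisipimozf, sonavmarfus), so the final letter is not what conditions the rule; the second-to-last letter is.
"wihkuderp" has second-to-last letter 'r'. The stems whose second-to-last letter is 'r' (navmarf → sonavmarfus, pulirp → sopulirpus) add so- … -us around the stem.
So wihkuderp → sowihkuderpus.

sowihkuderpus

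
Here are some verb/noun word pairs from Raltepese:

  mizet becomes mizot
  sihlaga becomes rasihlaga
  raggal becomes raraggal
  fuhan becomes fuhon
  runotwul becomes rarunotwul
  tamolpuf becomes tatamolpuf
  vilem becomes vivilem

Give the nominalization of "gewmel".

ragewmel

"gewmel" ends in -l. The stems ending in -l (raggal → raraggal, runotwul → rarunotwul) add the prefix ra-.
The other patterns: stems ending in -n or -t change the last vowel to 'o'; stems ending in -f or -m repeat the first consonant+vowel as a prefix.
So gewmel → ragewmel.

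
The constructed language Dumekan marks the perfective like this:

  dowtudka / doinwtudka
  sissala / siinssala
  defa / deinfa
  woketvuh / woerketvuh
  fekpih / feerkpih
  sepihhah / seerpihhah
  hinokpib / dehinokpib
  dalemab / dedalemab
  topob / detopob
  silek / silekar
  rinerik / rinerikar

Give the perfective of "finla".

dowtudka and sepihhah both have last vowel 'a' yet inflect differently (doinwtudka, seerpihhah), so the last vowel is not what conditions the rule; the final letter is.
"finla" ends in -a. The stems ending in -a (dowtudka → doinwtudka, sissala → siinssala, defa → deinfa) insert -in- after the first vowel.
So finla → fiinnla.

fiinnla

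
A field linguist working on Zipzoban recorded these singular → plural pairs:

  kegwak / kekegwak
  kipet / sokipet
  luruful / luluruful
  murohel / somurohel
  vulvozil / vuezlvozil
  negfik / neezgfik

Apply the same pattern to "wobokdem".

"wobokdem" has last vowel 'e'. The stems whose last vowel is 'e' (murohel → somurohel, kipet → sokipet) add the prefix so-.
So wobokdem → sowobokdem.

sowobokdem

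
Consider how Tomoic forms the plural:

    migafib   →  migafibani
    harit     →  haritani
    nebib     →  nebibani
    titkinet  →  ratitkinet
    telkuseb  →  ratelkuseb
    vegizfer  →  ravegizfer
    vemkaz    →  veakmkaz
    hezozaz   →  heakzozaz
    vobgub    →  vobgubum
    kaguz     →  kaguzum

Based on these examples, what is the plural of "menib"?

harit and titkinet both end in -t yet inflect differently (haritani, ratitkinet), so the final letter is not what conditions the rule; the last vowel is.
"menib" has last vowel 'i'. The stems whose last vowel is 'i' (migafib → migafibani, harit → haritani, nebib → nebibani) add -ani.
The other patterns: stems whose last vowel is 'e' add the prefix ra-; stems whose last vowel is 'a' insert -ak- after the first vowel; stems whose last vowel is 'u' add -um.
So menib → menibani.

menibani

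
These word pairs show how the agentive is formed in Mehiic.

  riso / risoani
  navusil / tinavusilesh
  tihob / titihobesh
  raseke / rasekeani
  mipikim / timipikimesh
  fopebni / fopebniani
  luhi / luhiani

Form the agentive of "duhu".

duhuani

riso and tihob both have last vowel 'o' yet inflect differently (risoani, titihobesh), so the last vowel is not what conditions the rule; whether the stem ends in a vowel or a consonant is.
"duhu" ends in a vowel. The stems ending in a vowel (raseke → rasekeani, luhi → luhiani, fopebni → fopebniani) add -ani.
The other pattern: stems ending in a consonant add ti- … -esh around the stem.
So duhu → duhuani.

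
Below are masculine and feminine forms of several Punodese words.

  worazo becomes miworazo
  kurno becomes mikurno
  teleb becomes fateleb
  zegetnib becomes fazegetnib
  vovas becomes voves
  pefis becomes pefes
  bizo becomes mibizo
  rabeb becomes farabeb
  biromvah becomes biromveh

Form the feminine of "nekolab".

fanekolab

zegetnib and pefis both have last vowel 'i' yet inflect differently (fazegetnib, pefes), so the last vowel is not what conditions the rule; the final letter is.
"nekolab" ends in -b. The stems ending in -b (zegetnib → fazegetnib, rabeb → farabeb, teleb → fateleb) add the prefix fa-.
So nekolab → fanekolab.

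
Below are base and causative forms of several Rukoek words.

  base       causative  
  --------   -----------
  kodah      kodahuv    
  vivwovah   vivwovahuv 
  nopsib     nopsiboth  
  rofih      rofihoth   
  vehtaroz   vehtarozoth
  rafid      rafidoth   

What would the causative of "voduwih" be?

voduwihoth

"voduwih" has last vowel 'i'. The stems whose last vowel is 'i' (nopsib → nopsiboth, rofih → rofihoth, rafid → rafidoth) add -oth.
The other pattern: stems whose last vowel is 'a' add -uv.
So voduwih → voduwihoth.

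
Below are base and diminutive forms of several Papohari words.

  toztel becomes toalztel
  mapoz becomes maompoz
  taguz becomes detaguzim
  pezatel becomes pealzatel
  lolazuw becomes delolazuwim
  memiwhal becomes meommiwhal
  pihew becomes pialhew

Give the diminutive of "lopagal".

loompagal

pihew and lolazuw both end in -w yet inflect differently (pialhew, delolazuwim), so the final letter is not what conditions the rule; the last vowel is.
"lopagal" has last vowel 'a'. The one such stem in the data (memiwhal → meommiwhal) inserts -om- after the first vowel (as does mapoz), so the same rule applies.
So lopagal → loompagal.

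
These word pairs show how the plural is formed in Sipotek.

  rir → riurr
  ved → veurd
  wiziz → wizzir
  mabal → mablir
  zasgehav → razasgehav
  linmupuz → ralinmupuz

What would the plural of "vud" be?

"vud" has 1 vowel. The stems with 1 vowel (rir → riurr, ved → veurd) insert -ur- after the first vowel.
So vud → vuurd.

vuurd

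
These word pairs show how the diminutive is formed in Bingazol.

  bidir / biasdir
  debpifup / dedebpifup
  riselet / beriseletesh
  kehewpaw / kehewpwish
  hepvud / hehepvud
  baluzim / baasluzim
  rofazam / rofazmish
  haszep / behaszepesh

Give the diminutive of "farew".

befarewesh

"farew" has last vowel 'e'. The stems whose last vowel is 'e' (haszep → behaszepesh, riselet → beriseletesh) add be- … -esh around the stem.
The other patterns: stems whose last vowel is 'u' repeat the first consonant+vowel as a prefix; stems whose last vowel is 'i' insert -as- after the first vowel; stems whose last vowel is 'a' delete the last vowel and add -ish.
So farew → befarewesh.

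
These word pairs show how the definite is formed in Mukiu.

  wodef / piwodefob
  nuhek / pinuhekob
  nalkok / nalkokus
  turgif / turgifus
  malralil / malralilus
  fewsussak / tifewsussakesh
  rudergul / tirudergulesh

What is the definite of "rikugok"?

rikugokus

nuhek and nalkok both end in -k yet inflect differently (pinuhekob, nalkokus), so the final letter is not what conditions the rule; the last vowel is.
"rikugok" has last vowel 'o'. The one such stem in the data (nalkok → nalkokus) adds -us, so the same rule applies.
The other patterns: stems whose last vowel is 'e' add pi- … -ob around the stem; stems whose last vowel is 'a' or 'u' add ti- … -esh around the stem.
So rikugok → rikugokus.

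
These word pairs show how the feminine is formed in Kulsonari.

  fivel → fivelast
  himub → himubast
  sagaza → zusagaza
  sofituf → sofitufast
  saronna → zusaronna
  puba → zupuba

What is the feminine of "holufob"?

sagaza and sofituf both begin with s- yet inflect differently (zusagaza, sofitufast), so the first letter is not what conditions the rule; the final letter is.
"holufob" ends in -b. The one such stem in the data (himub → himubast) adds -ast, so the same rule applies.
So holufob → holufobast.

holufobast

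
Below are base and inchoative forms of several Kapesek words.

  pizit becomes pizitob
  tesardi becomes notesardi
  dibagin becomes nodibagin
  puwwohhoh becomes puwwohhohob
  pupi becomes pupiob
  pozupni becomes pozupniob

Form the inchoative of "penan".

pozupni and tesardi both end in -i yet inflect differently (pozupniob, notesardi), so the final letter is not what conditions the rule; the first letter is.
"penan" begins with p-. The stems beginning with p- (pizit → pizitob, pozupni → pozupniob, pupi → pupiob) add -ob.
The other pattern: stems beginning with d- or t- add the prefix no-.
So penan → penanob.

penanob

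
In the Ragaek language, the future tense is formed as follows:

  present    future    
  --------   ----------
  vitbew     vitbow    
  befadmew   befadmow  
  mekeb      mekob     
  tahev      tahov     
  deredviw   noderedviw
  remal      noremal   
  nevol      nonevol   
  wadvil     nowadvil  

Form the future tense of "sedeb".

vitbew and deredviw both end in -w yet inflect differently (vitbow, noderedviw), so the final letter is not what conditions the rule; the last vowel is.
"sedeb" has last vowel 'e'. The stems whose last vowel is 'e' (vitbew → vitbow, befadmew → befadmow, mekeb → mekob) change the last vowel to 'o'.
So sedeb → sedob.

sedob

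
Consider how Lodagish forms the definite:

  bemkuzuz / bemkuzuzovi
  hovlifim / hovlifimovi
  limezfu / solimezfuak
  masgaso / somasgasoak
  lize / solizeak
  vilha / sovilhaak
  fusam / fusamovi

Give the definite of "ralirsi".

"ralirsi" ends in a vowel. The stems ending in a vowel (lize → solizeak, masgaso → somasgasoak, limezfu → solimezfuak) add so- … -ak around the stem.
The other pattern: stems ending in a consonant add -ovi.
So ralirsi → soralirsiak.

soralirsiak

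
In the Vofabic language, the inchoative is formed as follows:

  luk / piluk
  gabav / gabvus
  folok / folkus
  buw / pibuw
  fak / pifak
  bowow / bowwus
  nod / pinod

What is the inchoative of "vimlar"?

"vimlar" has 2 vowels. The stems with 2 vowels (gabav → gabvus, bowow → bowwus, folok → folkus) delete the last vowel and add -us.
The other pattern: stems with 1 vowel add the prefix pi-.
So vimlar → vimlrus.

vimlrus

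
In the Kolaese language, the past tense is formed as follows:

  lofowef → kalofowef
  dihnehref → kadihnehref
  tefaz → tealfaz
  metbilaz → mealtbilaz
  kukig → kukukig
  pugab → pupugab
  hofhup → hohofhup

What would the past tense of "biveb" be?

tefaz and pugab both have last vowel 'a' yet inflect differently (tealfaz, pupugab), so the last vowel is not what conditions the rule; the final letter is.
"biveb" ends in -b. The one such stem in the data (pugab → pupugab) repeats the first consonant+vowel as a prefix (as do kukig, hofhup), so the same rule applies.
The other patterns: stems ending in -f add the prefix ka-; stems ending in -z insert -al- after the first vowel.
So biveb → bibiveb.

bibiveb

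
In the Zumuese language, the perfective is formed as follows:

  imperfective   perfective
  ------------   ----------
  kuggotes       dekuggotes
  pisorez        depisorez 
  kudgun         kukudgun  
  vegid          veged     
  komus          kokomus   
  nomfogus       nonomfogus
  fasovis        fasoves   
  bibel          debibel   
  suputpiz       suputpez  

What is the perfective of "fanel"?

nomfogus and kuggotes both end in -s yet inflect differently (nonomfogus, dekuggotes), so the final letter is not what conditions the rule; the last vowel is.
"fanel" has last vowel 'e'. The stems whose last vowel is 'e' (kuggotes → dekuggotes, bibel → debibel, pisorez → depisorez) add the prefix de-.
The other patterns: stems whose last vowel is 'u' repeat the first consonant+vowel as a prefix; stems whose last vowel is 'i' change the last vowel to 'e'.
So fanel → defanel.

defanel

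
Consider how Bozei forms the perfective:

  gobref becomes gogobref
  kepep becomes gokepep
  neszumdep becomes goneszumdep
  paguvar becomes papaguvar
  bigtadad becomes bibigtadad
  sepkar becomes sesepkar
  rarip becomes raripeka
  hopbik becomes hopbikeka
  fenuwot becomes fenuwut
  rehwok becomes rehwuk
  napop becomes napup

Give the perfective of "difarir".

difarireka

kepep and rarip both end in -p yet inflect differently (gokepep, raripeka), so the final letter is not what conditions the rule; the last vowel is.
"difarir" has last vowel 'i'. The stems whose last vowel is 'i' (rarip → raripeka, hopbik → hopbikeka) add -eka.
So difarir → difarireka.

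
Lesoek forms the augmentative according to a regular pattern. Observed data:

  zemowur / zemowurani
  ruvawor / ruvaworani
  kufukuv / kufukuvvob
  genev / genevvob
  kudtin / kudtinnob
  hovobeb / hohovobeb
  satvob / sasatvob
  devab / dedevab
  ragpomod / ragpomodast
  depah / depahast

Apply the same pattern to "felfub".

fefelfub

zemowur and kufukuv both have last vowel 'u' yet inflect differently (zemowurani, kufukuvvob), so the last vowel is not what conditions the rule; the final letter is.
"felfub" ends in -b. The stems ending in -b (hovobeb → hohovobeb, satvob → sasatvob, devab → dedevab) repeat the first consonant+vowel as a prefix.
So felfub → fefelfub.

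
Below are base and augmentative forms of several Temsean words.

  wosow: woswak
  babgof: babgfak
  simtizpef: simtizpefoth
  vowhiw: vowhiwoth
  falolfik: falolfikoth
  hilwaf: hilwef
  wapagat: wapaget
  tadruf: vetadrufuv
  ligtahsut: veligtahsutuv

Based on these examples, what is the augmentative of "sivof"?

sivfak

babgof and simtizpef both end in -f yet inflect differently (babgfak, simtizpefoth), so the final letter is not what conditions the rule; the last vowel is.
"sivof" has last vowel 'o'. The stems whose last vowel is 'o' (wosow → woswak, babgof → babgfak) delete the last vowel and add -ak.
The other patterns: stems whose last vowel is 'e' or 'i' add -oth; stems whose last vowel is 'a' change the last vowel to 'e'; stems whose last vowel is 'u' add ve- … -uv around the stem.
So sivof → sivfak.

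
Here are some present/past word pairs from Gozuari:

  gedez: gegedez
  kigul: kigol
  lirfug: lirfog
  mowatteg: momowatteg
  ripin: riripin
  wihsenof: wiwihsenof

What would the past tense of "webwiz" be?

"webwiz" has last vowel 'i'. The one such stem in the data (ripin → riripin) repeats the first consonant+vowel as a prefix (as do gedez, mowatteg), so the same rule applies.
So webwiz → wewebwiz.

wewebwiz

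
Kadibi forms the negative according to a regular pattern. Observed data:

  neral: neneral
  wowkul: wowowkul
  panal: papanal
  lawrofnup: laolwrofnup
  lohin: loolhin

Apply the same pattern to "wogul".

wowogul

wowkul and lawrofnup both have last vowel 'u' yet inflect differently (wowowkul, laolwrofnup), so the last vowel is not what conditions the rule; the final letter is.
"wogul" ends in -l. The stems ending in -l (neral → neneral, wowkul → wowowkul, panal → papanal) repeat the first consonant+vowel as a prefix.
The other pattern: stems ending in -n or -p insert -ol- after the first vowel.
So wogul → wowogul.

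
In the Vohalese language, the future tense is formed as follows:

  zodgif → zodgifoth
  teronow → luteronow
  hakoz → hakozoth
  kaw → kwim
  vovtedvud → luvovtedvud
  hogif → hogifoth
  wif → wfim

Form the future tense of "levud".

"levud" has 2 vowels. The stems with 2 vowels (hakoz → hakozoth, hogif → hogifoth, zodgif → zodgifoth) add -oth.
The other patterns: stems with 1 vowel delete the last vowel and add -im; stems with 3 vowels add the prefix lu-.
So levud → levudoth.

levudoth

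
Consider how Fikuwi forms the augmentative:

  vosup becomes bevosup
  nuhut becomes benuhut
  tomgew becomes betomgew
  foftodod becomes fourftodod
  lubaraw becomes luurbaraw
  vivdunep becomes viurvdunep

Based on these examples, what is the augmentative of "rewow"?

berewow

tomgew and lubaraw both end in -w yet inflect differently (betomgew, luurbaraw), so the final letter is not what conditions the rule; the number of vowels is.
"rewow" has 2 vowels. The stems with 2 vowels (vosup → bevosup, nuhut → benuhut, tomgew → betomgew) add the prefix be-.
The other pattern: stems with 3 vowels insert -ur- after the first vowel.
So rewow → berewow.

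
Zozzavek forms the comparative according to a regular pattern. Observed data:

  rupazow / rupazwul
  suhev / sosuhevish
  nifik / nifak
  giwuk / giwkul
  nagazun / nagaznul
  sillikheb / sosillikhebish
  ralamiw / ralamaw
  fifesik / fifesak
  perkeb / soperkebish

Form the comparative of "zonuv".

"zonuv" has last vowel 'u'. The stems whose last vowel is 'u' (giwuk → giwkul, nagazun → nagaznul) delete the last vowel and add -ul.
So zonuv → zonvul.

zonvul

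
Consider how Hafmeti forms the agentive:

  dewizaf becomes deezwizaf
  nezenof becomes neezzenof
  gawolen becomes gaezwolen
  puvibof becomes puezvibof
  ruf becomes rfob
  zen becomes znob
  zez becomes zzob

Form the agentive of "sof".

dewizaf and ruf both end in -f yet inflect differently (deezwizaf, rfob), so the final letter is not what conditions the rule; the number of vowels is.
"sof" has 1 vowel. The stems with 1 vowel (ruf → rfob, zen → znob, zez → zzob) delete the last vowel and add -ob.
The other pattern: stems with 3 vowels insert -ez- after the first vowel.
So sof → sfob.

sfob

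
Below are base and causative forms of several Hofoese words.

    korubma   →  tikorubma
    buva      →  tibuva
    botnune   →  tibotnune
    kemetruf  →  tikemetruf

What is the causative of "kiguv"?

Every pair shown (korubma → tikorubma, buva → tibuva, botnune → tibotnune, …) follows the same rule: add the prefix ti-.
So kiguv → tikiguv.

tikiguv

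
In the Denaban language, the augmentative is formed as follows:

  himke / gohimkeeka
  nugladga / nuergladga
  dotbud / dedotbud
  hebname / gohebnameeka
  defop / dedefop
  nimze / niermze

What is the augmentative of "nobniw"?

noerbniw

nimze and himke both end in -e yet inflect differently (niermze, gohimkeeka), so the final letter is not what conditions the rule; the first letter is.
"nobniw" begins with n-. The stems beginning with n- (nugladga → nuergladga, nimze → niermze) insert -er- after the first vowel.
The other patterns: stems beginning with d- add the prefix de-; stems beginning with h- add go- … -eka around the stem.
So nobniw → noerbniw.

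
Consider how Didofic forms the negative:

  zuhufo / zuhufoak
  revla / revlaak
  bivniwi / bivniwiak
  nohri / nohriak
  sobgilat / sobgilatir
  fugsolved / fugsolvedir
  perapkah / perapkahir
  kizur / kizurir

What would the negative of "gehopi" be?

revla and sobgilat both have last vowel 'a' yet inflect differently (revlaak, sobgilatir), so the last vowel is not what conditions the rule; whether the stem ends in a vowel or a consonant is.
"gehopi" ends in a vowel. The stems ending in a vowel (zuhufo → zuhufoak, revla → revlaak, bivniwi → bivniwiak) add -ak.
So gehopi → gehopiak.

gehopiak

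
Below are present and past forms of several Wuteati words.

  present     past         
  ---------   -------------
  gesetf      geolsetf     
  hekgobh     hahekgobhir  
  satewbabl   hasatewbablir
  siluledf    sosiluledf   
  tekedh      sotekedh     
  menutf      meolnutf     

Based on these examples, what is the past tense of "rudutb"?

menutf and siluledf both end in -f yet inflect differently (meolnutf, sosiluledf), so the final letter is not what conditions the rule; the second-to-last letter is.
"rudutb" has second-to-last letter 't'. The stems whose second-to-last letter is 't' (menutf → meolnutf, gesetf → geolsetf) insert -ol- after the first vowel.
So rudutb → ruoldutb.

ruoldutb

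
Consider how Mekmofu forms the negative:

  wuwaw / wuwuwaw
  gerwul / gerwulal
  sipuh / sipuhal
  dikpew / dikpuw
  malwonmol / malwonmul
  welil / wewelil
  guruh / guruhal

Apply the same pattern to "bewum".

bewumal

dikpew and wuwaw both end in -w yet inflect differently (dikpuw, wuwuwaw), so the final letter is not what conditions the rule; the last vowel is.
"bewum" has last vowel 'u'. The stems whose last vowel is 'u' (gerwul → gerwulal, guruh → guruhal, sipuh → sipuhal) add -al.
So bewum → bewumal.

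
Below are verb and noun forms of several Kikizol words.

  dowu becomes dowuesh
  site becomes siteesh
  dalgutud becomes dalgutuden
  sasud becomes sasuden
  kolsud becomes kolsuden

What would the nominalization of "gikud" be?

gikuden

dowu and dalgutud both have last vowel 'u' yet inflect differently (dowuesh, dalgutuden), so the last vowel is not what conditions the rule; whether the stem ends in a vowel or a consonant is.
"gikud" ends in a consonant. The stems ending in a consonant (dalgutud → dalgutuden, sasud → sasuden, kolsud → kolsuden) add -en.
The other pattern: stems ending in a vowel add -esh.
So gikud → gikuden.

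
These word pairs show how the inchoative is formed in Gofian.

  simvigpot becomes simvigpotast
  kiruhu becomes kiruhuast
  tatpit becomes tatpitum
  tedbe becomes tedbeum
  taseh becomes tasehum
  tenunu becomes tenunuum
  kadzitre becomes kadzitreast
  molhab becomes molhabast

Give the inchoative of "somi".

tedbe and kadzitre both end in -e yet inflect differently (tedbeum, kadzitreast), so the final letter is not what conditions the rule; the first letter is.
"somi" begins with s-. The one such stem in the data (simvigpot → simvigpotast) adds -ast, so the same rule applies.
The other pattern: stems beginning with t- add -um.
So somi → somiast.

somiast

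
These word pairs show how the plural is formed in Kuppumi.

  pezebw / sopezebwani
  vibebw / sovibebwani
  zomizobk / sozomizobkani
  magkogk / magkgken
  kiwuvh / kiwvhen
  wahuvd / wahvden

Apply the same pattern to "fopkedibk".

zomizobk and magkogk both end in -k yet inflect differently (sozomizobkani, magkgken), so the final letter is not what conditions the rule; the second-to-last letter is.
"fopkedibk" has second-to-last letter 'b'. The stems whose second-to-last letter is 'b' (pezebw → sopezebwani, vibebw → sovibebwani, zomizobk → sozomizobkani) add so- … -ani around the stem.
The other pattern: stems whose second-to-last letter is 'g' or 'v' delete the last vowel and add -en.
So fopkedibk → sofopkedibkani.

sofopkedibkani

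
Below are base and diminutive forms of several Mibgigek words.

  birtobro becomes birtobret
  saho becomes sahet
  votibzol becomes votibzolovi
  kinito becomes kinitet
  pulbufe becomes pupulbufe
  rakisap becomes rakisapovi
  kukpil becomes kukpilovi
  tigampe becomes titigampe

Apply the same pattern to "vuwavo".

vuwavet

saho and votibzol both have last vowel 'o' yet inflect differently (sahet, votibzolovi), so the last vowel is not what conditions the rule; the final letter is.
"vuwavo" ends in -o. The stems ending in -o (saho → sahet, kinito → kinitet, birtobro → birtobret) drop the final letter and add -et.
The other patterns: stems ending in -l or -p add -ovi; stems ending in -e repeat the first consonant+vowel as a prefix.
So vuwavo → vuwavet.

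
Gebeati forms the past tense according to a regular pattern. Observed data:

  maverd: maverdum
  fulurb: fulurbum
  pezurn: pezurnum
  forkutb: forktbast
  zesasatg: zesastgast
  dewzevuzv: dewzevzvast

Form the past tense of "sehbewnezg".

fulurb and forkutb both end in -b yet inflect differently (fulurbum, forktbast), so the final letter is not what conditions the rule; the second-to-last letter is.
"sehbewnezg" has second-to-last letter 'z'. The one such stem in the data (dewzevuzv → dewzevzvast) deletes the last vowel and adds -ast (as do forkutb, zesasatg), so the same rule applies.
So sehbewnezg → sehbewnzgast.

sehbewnzgast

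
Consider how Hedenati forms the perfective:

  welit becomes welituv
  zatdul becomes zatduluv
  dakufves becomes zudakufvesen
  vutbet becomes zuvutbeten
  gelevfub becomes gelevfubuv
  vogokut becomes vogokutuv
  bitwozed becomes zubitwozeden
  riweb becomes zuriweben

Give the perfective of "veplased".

zuveplaseden

vutbet and welit both end in -t yet inflect differently (zuvutbeten, welituv), so the final letter is not what conditions the rule; the last vowel is.
"veplased" has last vowel 'e'. The stems whose last vowel is 'e' (dakufves → zudakufvesen, vutbet → zuvutbeten, bitwozed → zubitwozeden) add zu- … -en around the stem.
So veplased → zuveplaseden.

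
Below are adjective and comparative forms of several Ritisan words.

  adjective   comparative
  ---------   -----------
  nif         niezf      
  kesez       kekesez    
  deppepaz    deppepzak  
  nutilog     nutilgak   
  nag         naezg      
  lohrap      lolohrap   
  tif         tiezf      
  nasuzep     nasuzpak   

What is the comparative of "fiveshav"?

"fiveshav" has 3 vowels. The stems with 3 vowels (nasuzep → nasuzpak, nutilog → nutilgak, deppepaz → deppepzak) delete the last vowel and add -ak.
The other patterns: stems with 1 vowel insert -ez- after the first vowel; stems with 2 vowels repeat the first consonant+vowel as a prefix.
So fiveshav → fiveshvak.

fiveshvak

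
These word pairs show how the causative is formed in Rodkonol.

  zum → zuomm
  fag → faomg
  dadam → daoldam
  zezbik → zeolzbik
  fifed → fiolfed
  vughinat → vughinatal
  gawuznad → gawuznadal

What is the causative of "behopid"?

"behopid" has 3 vowels. The stems with 3 vowels (vughinat → vughinatal, gawuznad → gawuznadal) add -al.
The other patterns: stems with 1 vowel insert -om- after the first vowel; stems with 2 vowels insert -ol- after the first vowel.
So behopid → behopidal.

behopidal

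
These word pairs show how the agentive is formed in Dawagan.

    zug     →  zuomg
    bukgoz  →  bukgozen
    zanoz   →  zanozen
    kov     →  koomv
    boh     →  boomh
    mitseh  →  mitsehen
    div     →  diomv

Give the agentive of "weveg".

wevegen

boh and mitseh both end in -h yet inflect differently (boomh, mitsehen), so the final letter is not what conditions the rule; the number of vowels is.
"weveg" has 2 vowels. The stems with 2 vowels (bukgoz → bukgozen, mitseh → mitsehen, zanoz → zanozen) add -en.
So weveg → wevegen.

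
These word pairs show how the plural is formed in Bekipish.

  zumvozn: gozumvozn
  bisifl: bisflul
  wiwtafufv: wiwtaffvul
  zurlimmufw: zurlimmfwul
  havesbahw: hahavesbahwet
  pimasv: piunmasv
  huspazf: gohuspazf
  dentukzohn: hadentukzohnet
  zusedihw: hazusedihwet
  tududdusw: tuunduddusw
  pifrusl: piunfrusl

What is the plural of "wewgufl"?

wewgflul

havesbahw and tududdusw both end in -w yet inflect differently (hahavesbahwet, tuunduddusw), so the final letter is not what conditions the rule; the second-to-last letter is.
"wewgufl" has second-to-last letter 'f'. The stems whose second-to-last letter is 'f' (zurlimmufw → zurlimmfwul, wiwtafufv → wiwtaffvul, bisifl → bisflul) delete the last vowel and add -ul.
So wewgufl → wewgflul.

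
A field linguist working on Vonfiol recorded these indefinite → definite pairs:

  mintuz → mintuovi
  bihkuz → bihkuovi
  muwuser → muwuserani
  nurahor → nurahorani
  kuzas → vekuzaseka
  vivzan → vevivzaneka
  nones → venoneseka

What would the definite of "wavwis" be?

muwuser and nones both have last vowel 'e' yet inflect differently (muwuserani, venoneseka), so the last vowel is not what conditions the rule; the final letter is.
"wavwis" ends in -s. The stems ending in -s (kuzas → vekuzaseka, nones → venoneseka) add ve- … -eka around the stem.
The other patterns: stems ending in -z drop the final letter and add -ovi; stems ending in -r add -ani.
So wavwis → vewavwiseka.

vewavwiseka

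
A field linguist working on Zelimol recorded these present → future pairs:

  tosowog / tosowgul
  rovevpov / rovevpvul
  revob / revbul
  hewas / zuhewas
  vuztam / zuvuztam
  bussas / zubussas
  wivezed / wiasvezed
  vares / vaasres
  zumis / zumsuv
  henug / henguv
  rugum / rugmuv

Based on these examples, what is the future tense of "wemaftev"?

hewas and vares both end in -s yet inflect differently (zuhewas, vaasres), so the final letter is not what conditions the rule; the last vowel is.
"wemaftev" has last vowel 'e'. The stems whose last vowel is 'e' (wivezed → wiasvezed, vares → vaasres) insert -as- after the first vowel.
The other patterns: stems whose last vowel is 'o' delete the last vowel and add -ul; stems whose last vowel is 'a' add the prefix zu-; stems whose last vowel is 'i' or 'u' delete the last vowel and add -uv.
So wemaftev → weasmaftev.

weasmaftev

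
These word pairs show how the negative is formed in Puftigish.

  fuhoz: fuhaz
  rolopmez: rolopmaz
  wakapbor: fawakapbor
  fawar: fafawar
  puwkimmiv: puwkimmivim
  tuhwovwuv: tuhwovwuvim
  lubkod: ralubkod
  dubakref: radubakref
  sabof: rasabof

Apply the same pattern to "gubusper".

fagubusper

fuhoz and wakapbor both have last vowel 'o' yet inflect differently (fuhaz, fawakapbor), so the last vowel is not what conditions the rule; the final letter is.
"gubusper" ends in -r. The stems ending in -r (wakapbor → fawakapbor, fawar → fafawar) add the prefix fa-.
So gubusper → fagubusper.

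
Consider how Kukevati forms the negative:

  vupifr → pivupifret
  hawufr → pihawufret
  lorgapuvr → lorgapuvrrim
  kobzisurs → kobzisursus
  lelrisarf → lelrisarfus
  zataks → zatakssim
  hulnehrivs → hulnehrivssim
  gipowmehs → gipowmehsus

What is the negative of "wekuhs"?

wekuhsus

"wekuhs" has second-to-last letter 'h'. The one such stem in the data (gipowmehs → gipowmehsus) adds -us, so the same rule applies.
The other patterns: stems whose second-to-last letter is 'f' add pi- … -et around the stem; stems whose second-to-last letter is 'k' or 'v' double the final consonant and add -im.
So wekuhs → wekuhsus.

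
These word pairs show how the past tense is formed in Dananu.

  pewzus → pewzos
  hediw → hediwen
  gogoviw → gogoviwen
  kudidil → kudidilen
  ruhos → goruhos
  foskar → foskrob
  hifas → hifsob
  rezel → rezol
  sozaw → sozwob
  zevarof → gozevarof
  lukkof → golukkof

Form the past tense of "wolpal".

wolplob

ruhos and pewzus both end in -s yet inflect differently (goruhos, pewzos), so the final letter is not what conditions the rule; the last vowel is.
"wolpal" has last vowel 'a'. The stems whose last vowel is 'a' (hifas → hifsob, foskar → foskrob, sozaw → sozwob) delete the last vowel and add -ob.
So wolpal → wolplob.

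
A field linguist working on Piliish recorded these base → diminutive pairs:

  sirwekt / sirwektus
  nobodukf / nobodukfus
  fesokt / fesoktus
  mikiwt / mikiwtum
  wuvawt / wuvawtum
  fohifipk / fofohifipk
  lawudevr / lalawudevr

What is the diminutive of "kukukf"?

"kukukf" has second-to-last letter 'k'. The stems whose second-to-last letter is 'k' (sirwekt → sirwektus, nobodukf → nobodukfus, fesokt → fesoktus) add -us.
The other patterns: stems whose second-to-last letter is 'w' add -um; stems whose second-to-last letter is 'p' or 'v' repeat the first consonant+vowel as a prefix.
So kukukf → kukukfus.

kukukfus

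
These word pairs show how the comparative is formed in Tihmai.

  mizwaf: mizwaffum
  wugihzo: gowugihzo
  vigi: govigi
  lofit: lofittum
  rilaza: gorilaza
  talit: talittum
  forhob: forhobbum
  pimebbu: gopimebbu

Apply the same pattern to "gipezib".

mizwaf and rilaza both have last vowel 'a' yet inflect differently (mizwaffum, gorilaza), so the last vowel is not what conditions the rule; whether the stem ends in a vowel or a consonant is.
"gipezib" ends in a consonant. The stems ending in a consonant (lofit → lofittum, mizwaf → mizwaffum, forhob → forhobbum) double the final consonant and add -um.
The other pattern: stems ending in a vowel add the prefix go-.
So gipezib → gipezibbum.

gipezibbum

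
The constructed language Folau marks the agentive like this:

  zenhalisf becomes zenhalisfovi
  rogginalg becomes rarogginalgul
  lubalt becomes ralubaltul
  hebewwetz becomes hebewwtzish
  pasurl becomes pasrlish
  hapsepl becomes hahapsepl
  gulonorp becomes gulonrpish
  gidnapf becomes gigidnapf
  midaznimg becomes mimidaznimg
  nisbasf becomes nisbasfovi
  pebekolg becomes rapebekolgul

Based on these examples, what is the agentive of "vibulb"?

pebekolg and midaznimg both end in -g yet inflect differently (rapebekolgul, mimidaznimg), so the final letter is not what conditions the rule; the second-to-last letter is.
"vibulb" has second-to-last letter 'l'. The stems whose second-to-last letter is 'l' (pebekolg → rapebekolgul, rogginalg → rarogginalgul, lubalt → ralubaltul) add ra- … -ul around the stem.
The other patterns: stems whose second-to-last letter is 'm' or 'p' repeat the first consonant+vowel as a prefix; stems whose second-to-last letter is 's' add -ovi; stems whose second-to-last letter is 'r' or 't' delete the last vowel and add -ish.
So vibulb → ravibulbul.

ravibulbul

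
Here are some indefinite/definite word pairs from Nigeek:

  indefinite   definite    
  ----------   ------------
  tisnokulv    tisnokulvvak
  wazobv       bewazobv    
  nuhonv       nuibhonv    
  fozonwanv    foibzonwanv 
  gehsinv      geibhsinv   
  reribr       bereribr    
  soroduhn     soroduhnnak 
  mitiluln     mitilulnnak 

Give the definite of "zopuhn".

zopuhnnak

wazobv and nuhonv both end in -v yet inflect differently (bewazobv, nuibhonv), so the final letter is not what conditions the rule; the second-to-last letter is.
"zopuhn" has second-to-last letter 'h'. The one such stem in the data (soroduhn → soroduhnnak) doubles the final consonant and adds -ak (as do mitiluln, tisnokulv), so the same rule applies.
The other patterns: stems whose second-to-last letter is 'b' add the prefix be-; stems whose second-to-last letter is 'n' insert -ib- after the first vowel.
So zopuhn → zopuhnnak.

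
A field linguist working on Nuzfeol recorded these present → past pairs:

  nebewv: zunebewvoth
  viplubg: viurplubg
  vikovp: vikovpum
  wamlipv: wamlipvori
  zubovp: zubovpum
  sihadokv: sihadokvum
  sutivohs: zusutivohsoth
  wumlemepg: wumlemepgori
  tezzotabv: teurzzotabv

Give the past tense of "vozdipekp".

vozdipekpum

wumlemepg and viplubg both end in -g yet inflect differently (wumlemepgori, viurplubg), so the final letter is not what conditions the rule; the second-to-last letter is.
"vozdipekp" has second-to-last letter 'k'. The one such stem in the data (sihadokv → sihadokvum) adds -um, so the same rule applies.
The other patterns: stems whose second-to-last letter is 'p' add -ori; stems whose second-to-last letter is 'b' insert -ur- after the first vowel; stems whose second-to-last letter is 'h' or 'w' add zu- … -oth around the stem.
So vozdipekp → vozdipekpum.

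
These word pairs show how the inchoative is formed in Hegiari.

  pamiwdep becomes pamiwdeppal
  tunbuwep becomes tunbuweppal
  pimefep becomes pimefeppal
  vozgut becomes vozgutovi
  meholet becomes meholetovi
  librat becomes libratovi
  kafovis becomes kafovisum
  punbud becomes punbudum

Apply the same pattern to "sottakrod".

pamiwdep and meholet both have last vowel 'e' yet inflect differently (pamiwdeppal, meholetovi), so the last vowel is not what conditions the rule; the final letter is.
"sottakrod" ends in -d. The one such stem in the data (punbud → punbudum) adds -um, so the same rule applies.
The other patterns: stems ending in -p double the final consonant and add -al; stems ending in -t add -ovi.
So sottakrod → sottakrodum.

sottakrodum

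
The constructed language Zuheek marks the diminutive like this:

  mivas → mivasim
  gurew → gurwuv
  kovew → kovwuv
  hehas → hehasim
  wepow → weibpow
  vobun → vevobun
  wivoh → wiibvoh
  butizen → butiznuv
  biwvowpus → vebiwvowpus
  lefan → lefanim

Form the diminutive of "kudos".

kuibdos

butizen and lefan both end in -n yet inflect differently (butiznuv, lefanim), so the final letter is not what conditions the rule; the last vowel is.
"kudos" has last vowel 'o'. The stems whose last vowel is 'o' (wepow → weibpow, wivoh → wiibvoh) insert -ib- after the first vowel.
So kudos → kuibdos.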